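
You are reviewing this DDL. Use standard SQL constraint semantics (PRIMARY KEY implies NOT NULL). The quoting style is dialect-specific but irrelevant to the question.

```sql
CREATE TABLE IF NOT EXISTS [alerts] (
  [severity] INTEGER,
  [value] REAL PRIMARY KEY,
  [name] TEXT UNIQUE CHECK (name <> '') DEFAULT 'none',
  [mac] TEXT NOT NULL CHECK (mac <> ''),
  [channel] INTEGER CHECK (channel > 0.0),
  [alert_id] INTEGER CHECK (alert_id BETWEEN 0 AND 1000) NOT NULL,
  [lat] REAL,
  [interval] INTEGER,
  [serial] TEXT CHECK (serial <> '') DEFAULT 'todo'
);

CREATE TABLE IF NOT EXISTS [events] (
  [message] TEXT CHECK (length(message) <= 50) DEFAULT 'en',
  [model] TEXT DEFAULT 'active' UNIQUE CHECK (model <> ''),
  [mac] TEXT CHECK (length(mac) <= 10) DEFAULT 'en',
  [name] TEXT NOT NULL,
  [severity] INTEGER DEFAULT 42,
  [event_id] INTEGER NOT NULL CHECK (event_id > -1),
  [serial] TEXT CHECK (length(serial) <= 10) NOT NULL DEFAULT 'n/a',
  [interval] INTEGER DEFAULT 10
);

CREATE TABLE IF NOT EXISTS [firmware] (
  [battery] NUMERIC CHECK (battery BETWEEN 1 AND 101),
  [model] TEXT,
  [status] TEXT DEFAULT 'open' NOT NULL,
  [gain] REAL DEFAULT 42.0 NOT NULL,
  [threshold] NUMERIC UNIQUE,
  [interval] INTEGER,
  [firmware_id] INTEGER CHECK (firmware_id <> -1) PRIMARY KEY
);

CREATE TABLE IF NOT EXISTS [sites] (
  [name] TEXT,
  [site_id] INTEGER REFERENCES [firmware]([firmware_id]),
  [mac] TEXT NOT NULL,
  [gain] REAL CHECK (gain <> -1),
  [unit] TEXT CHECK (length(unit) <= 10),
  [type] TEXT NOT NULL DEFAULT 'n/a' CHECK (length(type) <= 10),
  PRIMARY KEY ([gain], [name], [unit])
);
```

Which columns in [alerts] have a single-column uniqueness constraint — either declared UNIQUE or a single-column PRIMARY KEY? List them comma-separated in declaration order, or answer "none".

value, name

- severity: no UNIQUE or single-column PK constraint.
- value: single-column PRIMARY KEY → unique.
- name: declared UNIQUE → unique.
- mac: no UNIQUE or single-column PK constraint.
- channel: no UNIQUE or single-column PK constraint.
- alert_id: no UNIQUE or single-column PK constraint.
- lat: no UNIQUE or single-column PK constraint.
- interval: no UNIQUE or single-column PK constraint.
- serial: no UNIQUE or single-column PK constraint.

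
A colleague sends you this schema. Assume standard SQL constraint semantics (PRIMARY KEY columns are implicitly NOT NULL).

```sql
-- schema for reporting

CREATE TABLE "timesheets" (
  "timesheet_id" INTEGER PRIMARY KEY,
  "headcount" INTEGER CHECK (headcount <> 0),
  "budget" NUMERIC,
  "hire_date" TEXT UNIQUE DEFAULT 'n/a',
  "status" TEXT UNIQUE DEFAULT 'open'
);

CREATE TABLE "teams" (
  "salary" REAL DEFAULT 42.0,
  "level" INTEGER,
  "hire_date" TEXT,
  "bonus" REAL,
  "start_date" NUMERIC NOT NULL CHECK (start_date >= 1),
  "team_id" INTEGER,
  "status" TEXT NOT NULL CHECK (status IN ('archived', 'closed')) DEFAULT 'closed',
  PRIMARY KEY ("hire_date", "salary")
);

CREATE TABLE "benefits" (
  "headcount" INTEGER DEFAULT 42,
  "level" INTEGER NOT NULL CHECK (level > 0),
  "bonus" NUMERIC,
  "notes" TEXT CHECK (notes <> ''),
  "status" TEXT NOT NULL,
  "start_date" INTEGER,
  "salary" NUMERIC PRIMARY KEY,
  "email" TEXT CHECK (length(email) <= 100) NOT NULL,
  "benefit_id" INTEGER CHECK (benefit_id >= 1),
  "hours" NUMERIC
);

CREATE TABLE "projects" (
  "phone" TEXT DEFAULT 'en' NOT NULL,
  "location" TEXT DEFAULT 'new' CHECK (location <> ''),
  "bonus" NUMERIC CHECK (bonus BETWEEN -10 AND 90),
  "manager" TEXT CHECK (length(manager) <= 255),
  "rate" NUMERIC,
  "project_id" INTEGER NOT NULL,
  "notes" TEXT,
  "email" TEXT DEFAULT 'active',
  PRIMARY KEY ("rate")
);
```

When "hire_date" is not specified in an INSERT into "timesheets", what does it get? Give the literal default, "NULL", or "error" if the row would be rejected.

'n/a'

hire_date has an explicit DEFAULT 'n/a'.
When the column is omitted from an INSERT, that default is used.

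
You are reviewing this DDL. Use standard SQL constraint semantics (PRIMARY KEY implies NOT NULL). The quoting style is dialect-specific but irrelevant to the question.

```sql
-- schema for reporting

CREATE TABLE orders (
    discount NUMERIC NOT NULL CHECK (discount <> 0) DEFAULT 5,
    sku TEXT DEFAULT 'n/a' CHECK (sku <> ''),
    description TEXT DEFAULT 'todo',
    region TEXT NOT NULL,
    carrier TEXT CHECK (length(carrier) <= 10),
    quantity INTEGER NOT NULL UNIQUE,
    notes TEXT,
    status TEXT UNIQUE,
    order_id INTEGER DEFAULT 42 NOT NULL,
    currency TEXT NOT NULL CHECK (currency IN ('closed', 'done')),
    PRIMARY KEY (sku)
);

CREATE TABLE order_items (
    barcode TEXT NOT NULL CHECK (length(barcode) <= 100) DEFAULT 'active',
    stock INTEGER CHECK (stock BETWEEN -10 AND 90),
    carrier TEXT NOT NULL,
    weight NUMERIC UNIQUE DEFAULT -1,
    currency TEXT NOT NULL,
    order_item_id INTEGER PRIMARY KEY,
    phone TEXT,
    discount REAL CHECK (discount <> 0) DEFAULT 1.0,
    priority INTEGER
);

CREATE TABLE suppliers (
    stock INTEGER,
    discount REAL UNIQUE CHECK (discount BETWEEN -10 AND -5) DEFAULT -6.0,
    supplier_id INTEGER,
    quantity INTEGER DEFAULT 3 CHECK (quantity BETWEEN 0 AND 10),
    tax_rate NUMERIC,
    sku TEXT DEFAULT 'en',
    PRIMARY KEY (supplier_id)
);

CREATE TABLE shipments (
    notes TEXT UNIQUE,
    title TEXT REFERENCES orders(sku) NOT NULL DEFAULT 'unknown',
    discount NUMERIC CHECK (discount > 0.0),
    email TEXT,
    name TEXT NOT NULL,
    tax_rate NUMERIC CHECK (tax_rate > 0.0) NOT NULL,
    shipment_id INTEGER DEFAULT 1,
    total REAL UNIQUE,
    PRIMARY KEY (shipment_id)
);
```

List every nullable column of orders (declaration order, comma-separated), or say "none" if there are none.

- discount: declared NOT NULL → not nullable.
- sku: part of the PRIMARY KEY, which implies NOT NULL → not nullable.
- description: DEFAULT only fills an omitted column; an explicit NULL is still allowed → nullable.
- region: declared NOT NULL → not nullable.
- carrier: CHECK does not forbid NULL (a CHECK constraint passes when its expression is NULL) → nullable.
- quantity: declared NOT NULL → not nullable.
- notes: no NOT NULL constraint applies → nullable.
- status: UNIQUE does not imply NOT NULL → nullable.
- order_id: declared NOT NULL → not nullable.
- currency: declared NOT NULL → not nullable.

description, carrier, notes, status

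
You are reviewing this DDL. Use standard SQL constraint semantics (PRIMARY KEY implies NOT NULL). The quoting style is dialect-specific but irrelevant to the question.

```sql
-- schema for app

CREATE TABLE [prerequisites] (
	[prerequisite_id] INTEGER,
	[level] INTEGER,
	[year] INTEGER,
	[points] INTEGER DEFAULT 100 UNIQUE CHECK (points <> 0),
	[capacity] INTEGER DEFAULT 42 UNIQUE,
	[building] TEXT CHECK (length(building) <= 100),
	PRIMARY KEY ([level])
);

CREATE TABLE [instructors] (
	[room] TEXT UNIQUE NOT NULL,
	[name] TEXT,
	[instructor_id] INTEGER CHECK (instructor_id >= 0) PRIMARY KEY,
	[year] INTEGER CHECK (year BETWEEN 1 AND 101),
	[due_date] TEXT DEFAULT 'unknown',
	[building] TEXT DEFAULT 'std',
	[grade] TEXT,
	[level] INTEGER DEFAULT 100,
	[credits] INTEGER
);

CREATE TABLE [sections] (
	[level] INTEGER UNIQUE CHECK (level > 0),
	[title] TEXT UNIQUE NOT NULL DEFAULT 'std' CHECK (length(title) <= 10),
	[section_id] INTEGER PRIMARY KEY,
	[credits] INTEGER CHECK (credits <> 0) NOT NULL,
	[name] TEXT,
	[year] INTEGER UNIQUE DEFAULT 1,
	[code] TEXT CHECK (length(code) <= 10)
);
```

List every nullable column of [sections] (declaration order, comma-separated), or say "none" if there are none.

level, name, year, code

- level: CHECK does not forbid NULL (a CHECK constraint passes when its expression is NULL) → nullable.
- title: declared NOT NULL → not nullable.
- section_id: part of the PRIMARY KEY, which implies NOT NULL → not nullable.
- credits: declared NOT NULL → not nullable.
- name: no NOT NULL constraint applies → nullable.
- year: UNIQUE does not imply NOT NULL → nullable.
- code: CHECK does not forbid NULL (a CHECK constraint passes when its expression is NULL) → nullable.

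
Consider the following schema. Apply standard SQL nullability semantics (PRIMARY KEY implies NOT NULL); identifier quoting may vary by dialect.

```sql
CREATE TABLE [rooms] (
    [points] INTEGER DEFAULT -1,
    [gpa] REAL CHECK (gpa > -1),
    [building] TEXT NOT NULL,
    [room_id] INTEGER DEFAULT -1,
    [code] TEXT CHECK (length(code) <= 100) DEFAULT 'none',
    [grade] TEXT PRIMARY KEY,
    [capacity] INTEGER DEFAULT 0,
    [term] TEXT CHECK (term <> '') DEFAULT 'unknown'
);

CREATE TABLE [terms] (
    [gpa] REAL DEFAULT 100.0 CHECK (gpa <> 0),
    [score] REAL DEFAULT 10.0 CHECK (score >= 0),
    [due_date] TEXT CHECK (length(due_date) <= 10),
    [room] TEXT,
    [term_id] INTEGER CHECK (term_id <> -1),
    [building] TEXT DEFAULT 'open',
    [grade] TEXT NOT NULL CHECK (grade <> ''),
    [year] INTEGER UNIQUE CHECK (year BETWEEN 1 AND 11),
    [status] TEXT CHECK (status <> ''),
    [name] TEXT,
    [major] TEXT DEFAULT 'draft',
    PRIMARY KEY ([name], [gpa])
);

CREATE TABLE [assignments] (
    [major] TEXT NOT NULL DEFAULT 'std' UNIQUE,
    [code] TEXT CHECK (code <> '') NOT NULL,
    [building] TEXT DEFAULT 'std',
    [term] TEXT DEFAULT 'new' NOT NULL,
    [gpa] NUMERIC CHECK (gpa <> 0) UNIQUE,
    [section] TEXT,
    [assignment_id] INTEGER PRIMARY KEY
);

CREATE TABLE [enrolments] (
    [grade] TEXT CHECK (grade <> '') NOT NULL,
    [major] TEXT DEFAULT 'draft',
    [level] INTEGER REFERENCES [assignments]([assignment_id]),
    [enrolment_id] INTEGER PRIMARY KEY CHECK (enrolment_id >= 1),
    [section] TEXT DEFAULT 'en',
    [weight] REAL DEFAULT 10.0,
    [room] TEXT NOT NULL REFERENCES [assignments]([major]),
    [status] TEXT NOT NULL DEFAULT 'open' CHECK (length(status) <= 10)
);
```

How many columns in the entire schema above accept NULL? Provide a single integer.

21

rooms: 6 nullable (points, gpa, room_id, code, capacity, term — PK (grade) and explicit NOT NULL columns excluded).
terms: 8 nullable (score, due_date, room, term_id, building, year, status, major — PK (name, gpa) and explicit NOT NULL columns excluded).
assignments: 3 nullable (building, gpa, section — PK (assignment_id) and explicit NOT NULL columns excluded).
enrolments: 4 nullable (major, level, section, weight — PK (enrolment_id) and explicit NOT NULL columns excluded).
Total: 6 + 8 + 3 + 4 = 21.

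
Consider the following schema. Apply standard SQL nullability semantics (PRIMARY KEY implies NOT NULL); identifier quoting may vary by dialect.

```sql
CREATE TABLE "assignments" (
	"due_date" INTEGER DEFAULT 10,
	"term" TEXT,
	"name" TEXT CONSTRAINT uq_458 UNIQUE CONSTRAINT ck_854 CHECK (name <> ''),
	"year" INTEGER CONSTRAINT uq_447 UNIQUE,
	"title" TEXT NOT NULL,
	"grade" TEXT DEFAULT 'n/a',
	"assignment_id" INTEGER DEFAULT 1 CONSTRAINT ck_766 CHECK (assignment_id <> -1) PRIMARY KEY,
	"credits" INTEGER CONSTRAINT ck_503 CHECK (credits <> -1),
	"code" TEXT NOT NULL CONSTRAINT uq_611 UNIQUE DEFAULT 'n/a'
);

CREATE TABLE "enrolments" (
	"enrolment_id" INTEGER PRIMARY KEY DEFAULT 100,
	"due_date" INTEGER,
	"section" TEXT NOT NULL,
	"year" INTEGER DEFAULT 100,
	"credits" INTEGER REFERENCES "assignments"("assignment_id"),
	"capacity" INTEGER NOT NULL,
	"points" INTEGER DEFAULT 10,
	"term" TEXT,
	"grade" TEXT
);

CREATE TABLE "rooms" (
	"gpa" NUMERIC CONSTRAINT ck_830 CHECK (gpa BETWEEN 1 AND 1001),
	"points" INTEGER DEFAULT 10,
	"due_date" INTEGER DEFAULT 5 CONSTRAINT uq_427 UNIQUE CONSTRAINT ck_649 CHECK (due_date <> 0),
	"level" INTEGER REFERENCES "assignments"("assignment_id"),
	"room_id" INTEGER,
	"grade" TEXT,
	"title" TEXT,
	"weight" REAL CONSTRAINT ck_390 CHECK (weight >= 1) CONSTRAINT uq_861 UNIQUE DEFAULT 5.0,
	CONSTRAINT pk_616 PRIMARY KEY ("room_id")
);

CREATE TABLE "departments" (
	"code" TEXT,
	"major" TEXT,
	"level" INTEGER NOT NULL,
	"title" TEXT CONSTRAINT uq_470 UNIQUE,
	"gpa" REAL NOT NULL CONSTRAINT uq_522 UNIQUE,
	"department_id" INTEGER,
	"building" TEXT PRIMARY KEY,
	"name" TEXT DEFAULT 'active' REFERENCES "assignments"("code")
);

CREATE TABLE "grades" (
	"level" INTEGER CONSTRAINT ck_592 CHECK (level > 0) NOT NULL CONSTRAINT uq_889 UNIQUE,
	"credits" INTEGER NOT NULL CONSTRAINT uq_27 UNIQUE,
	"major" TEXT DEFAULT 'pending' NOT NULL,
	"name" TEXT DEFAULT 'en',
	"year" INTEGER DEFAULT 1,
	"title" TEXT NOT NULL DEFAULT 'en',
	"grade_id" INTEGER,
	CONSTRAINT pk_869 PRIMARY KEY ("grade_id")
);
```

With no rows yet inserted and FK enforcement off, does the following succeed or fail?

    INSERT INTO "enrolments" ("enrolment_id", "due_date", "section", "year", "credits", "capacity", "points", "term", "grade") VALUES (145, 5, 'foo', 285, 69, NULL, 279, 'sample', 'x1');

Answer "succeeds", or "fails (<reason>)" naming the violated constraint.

capacity is explicitly set to NULL, but capacity is declared NOT NULL.

fails (NOT NULL on capacity)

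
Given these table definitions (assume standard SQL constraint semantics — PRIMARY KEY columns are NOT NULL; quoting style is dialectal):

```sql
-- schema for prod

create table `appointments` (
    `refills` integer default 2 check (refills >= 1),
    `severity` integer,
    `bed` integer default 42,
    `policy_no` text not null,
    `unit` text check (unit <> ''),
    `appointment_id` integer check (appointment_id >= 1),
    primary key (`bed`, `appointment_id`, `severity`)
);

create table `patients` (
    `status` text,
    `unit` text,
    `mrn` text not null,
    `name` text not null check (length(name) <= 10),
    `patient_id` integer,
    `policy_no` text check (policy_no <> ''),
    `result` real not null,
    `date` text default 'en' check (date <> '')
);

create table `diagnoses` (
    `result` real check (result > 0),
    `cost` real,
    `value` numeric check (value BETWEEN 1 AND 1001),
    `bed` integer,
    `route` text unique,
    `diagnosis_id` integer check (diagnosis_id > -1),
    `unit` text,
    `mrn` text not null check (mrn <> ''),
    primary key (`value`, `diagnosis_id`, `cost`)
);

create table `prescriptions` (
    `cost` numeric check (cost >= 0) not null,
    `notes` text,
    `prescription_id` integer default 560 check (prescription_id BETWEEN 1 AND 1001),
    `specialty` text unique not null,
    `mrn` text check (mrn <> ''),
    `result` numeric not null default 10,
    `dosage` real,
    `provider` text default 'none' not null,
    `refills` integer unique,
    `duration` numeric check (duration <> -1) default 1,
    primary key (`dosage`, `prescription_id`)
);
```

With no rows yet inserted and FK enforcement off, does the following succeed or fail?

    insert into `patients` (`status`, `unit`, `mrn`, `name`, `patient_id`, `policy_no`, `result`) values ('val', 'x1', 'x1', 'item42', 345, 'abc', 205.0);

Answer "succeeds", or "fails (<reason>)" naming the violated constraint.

succeeds

NOT NULL columns: mrn is supplied; name is supplied; result is supplied.
CHECK constraints: 'item42' satisfies (length(name) <= 10); 'abc' satisfies (policy_no <> '').
No constraint is violated.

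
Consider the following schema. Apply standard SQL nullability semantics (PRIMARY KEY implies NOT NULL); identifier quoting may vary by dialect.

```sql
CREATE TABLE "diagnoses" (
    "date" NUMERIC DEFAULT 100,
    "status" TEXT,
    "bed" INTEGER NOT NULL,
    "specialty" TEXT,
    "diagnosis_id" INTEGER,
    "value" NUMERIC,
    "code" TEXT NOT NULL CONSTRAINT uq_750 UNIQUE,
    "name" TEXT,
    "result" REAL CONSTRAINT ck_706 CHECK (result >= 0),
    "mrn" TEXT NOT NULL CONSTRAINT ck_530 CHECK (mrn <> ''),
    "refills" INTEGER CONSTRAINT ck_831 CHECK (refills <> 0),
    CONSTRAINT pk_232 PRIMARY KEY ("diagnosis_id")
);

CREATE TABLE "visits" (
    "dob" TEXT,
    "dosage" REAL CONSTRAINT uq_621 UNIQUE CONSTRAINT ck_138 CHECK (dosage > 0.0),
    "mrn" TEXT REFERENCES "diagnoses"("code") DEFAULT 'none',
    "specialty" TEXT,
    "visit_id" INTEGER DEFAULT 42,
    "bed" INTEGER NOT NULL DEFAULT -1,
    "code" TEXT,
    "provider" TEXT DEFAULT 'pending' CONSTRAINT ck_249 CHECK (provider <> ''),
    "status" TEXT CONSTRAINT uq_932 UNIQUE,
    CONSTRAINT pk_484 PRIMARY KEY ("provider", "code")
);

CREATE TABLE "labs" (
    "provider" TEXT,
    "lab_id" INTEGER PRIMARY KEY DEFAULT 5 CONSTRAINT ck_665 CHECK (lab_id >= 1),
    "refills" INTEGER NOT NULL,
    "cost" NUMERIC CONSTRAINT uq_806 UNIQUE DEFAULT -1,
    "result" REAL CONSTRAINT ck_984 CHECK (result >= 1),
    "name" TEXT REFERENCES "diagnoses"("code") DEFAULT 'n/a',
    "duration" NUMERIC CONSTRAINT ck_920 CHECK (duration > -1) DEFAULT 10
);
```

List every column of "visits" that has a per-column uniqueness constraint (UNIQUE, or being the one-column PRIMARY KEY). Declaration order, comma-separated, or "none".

- dob: no UNIQUE or single-column PK constraint.
- dosage: declared UNIQUE → unique.
- mrn: no UNIQUE or single-column PK constraint.
- specialty: no UNIQUE or single-column PK constraint.
- visit_id: no UNIQUE or single-column PK constraint.
- bed: no UNIQUE or single-column PK constraint.
- code: part of a composite PRIMARY KEY — only the tuple is unique, not this column on its own.
- provider: part of a composite PRIMARY KEY — only the tuple is unique, not this column on its own.
- status: declared UNIQUE → unique.

dosage, status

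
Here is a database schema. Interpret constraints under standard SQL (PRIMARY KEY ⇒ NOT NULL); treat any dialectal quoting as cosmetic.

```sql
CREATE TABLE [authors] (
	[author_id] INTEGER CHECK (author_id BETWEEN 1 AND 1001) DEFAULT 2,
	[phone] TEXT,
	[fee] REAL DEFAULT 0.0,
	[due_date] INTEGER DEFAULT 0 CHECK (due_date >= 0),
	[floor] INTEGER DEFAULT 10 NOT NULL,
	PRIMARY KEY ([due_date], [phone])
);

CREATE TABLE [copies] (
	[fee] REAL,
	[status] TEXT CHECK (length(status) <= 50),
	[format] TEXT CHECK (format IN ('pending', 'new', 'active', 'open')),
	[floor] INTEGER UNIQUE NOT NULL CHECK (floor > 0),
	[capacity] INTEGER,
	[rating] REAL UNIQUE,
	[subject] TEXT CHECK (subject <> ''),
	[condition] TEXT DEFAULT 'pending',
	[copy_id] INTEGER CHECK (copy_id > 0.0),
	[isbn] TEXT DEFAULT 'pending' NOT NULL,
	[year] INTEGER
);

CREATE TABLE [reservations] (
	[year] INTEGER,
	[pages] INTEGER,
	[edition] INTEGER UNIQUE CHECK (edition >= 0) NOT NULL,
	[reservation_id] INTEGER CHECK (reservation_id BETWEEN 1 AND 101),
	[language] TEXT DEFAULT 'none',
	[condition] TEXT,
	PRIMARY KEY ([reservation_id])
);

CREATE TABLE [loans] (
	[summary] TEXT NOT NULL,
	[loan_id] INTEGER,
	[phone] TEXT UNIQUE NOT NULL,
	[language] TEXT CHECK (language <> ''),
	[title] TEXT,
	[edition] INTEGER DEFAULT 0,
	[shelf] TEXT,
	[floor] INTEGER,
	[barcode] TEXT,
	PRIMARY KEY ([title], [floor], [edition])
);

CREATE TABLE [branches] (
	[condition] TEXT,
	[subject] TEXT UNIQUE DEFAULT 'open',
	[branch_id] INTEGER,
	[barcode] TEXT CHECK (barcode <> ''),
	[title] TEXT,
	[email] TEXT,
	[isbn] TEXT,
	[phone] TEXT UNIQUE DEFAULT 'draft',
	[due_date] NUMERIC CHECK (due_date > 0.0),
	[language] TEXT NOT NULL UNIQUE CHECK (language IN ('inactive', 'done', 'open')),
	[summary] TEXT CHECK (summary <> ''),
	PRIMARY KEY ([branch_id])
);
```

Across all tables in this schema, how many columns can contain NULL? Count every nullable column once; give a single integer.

28

authors: 2 nullable (author_id, fee — PK (due_date, phone) and explicit NOT NULL columns excluded).
copies: 9 nullable (fee, status, format, capacity, rating, subject, condition, copy_id, year — PK none and explicit NOT NULL columns excluded).
reservations: 4 nullable (year, pages, language, condition — PK (reservation_id) and explicit NOT NULL columns excluded).
loans: 4 nullable (loan_id, language, shelf, barcode — PK (title, floor, edition) and explicit NOT NULL columns excluded).
branches: 9 nullable (condition, subject, barcode, title, email, isbn, phone, due_date, summary — PK (branch_id) and explicit NOT NULL columns excluded).
Total: 2 + 9 + 4 + 4 + 9 = 28.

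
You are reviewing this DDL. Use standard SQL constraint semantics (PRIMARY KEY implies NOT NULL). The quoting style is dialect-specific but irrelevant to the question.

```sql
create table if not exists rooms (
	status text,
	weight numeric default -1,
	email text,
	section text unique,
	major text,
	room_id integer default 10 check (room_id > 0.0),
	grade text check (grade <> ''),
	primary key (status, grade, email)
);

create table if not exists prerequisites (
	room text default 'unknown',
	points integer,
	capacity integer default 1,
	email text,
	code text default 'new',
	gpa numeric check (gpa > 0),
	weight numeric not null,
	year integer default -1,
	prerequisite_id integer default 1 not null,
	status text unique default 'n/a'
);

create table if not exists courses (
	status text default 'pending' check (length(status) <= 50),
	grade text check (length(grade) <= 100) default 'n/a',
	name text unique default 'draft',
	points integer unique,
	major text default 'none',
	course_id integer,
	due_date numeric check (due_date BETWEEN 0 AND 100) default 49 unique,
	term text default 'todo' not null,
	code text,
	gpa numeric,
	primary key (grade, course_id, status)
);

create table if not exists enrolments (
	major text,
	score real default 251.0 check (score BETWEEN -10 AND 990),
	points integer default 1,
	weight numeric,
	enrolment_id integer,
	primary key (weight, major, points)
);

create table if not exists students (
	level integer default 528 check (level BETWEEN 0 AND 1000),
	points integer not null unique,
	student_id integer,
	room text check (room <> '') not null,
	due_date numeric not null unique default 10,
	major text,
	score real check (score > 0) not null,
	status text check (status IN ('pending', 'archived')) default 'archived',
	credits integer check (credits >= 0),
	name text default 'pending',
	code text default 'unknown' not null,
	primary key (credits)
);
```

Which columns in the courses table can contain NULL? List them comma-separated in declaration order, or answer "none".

- status: part of the PRIMARY KEY, which implies NOT NULL → not nullable.
- grade: part of the PRIMARY KEY, which implies NOT NULL → not nullable.
- name: UNIQUE does not imply NOT NULL → nullable.
- points: UNIQUE does not imply NOT NULL → nullable.
- major: DEFAULT only fills an omitted column; an explicit NULL is still allowed → nullable.
- course_id: part of the PRIMARY KEY, which implies NOT NULL → not nullable.
- due_date: CHECK does not forbid NULL (a CHECK constraint passes when its expression is NULL) → nullable.
- term: declared NOT NULL → not nullable.
- code: no NOT NULL constraint applies → nullable.
- gpa: no NOT NULL constraint applies → nullable.

name, points, major, due_date, code, gpa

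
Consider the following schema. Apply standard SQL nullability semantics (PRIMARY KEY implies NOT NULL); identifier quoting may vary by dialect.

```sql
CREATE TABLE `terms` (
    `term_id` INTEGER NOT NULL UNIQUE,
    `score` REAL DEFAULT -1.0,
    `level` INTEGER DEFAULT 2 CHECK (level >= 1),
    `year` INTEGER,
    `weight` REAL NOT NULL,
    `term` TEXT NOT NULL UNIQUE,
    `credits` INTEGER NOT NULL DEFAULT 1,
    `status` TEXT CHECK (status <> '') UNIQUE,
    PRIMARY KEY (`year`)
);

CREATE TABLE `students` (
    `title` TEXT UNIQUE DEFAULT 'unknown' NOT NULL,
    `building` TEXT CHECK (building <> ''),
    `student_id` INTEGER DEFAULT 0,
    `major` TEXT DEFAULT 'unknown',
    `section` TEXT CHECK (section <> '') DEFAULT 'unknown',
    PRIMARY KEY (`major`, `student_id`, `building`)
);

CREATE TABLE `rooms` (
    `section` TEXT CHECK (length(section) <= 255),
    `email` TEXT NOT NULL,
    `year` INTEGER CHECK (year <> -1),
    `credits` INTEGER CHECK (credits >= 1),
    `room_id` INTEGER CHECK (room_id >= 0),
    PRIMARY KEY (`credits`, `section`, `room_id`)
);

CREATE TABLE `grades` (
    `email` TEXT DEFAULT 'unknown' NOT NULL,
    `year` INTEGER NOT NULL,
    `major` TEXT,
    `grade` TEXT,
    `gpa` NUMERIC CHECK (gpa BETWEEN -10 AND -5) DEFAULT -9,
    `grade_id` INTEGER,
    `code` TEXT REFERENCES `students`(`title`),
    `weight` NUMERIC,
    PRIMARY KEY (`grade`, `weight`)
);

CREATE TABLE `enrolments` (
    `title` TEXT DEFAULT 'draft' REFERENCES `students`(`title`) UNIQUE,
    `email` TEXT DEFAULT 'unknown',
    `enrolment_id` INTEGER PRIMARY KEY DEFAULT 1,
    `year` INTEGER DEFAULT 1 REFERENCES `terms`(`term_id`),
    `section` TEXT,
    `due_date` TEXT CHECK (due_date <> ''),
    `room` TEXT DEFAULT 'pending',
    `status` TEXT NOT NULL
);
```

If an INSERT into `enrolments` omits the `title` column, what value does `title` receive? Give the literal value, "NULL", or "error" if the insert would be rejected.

'draft'

title has an explicit DEFAULT 'draft'.
When the column is omitted from an INSERT, that default is used.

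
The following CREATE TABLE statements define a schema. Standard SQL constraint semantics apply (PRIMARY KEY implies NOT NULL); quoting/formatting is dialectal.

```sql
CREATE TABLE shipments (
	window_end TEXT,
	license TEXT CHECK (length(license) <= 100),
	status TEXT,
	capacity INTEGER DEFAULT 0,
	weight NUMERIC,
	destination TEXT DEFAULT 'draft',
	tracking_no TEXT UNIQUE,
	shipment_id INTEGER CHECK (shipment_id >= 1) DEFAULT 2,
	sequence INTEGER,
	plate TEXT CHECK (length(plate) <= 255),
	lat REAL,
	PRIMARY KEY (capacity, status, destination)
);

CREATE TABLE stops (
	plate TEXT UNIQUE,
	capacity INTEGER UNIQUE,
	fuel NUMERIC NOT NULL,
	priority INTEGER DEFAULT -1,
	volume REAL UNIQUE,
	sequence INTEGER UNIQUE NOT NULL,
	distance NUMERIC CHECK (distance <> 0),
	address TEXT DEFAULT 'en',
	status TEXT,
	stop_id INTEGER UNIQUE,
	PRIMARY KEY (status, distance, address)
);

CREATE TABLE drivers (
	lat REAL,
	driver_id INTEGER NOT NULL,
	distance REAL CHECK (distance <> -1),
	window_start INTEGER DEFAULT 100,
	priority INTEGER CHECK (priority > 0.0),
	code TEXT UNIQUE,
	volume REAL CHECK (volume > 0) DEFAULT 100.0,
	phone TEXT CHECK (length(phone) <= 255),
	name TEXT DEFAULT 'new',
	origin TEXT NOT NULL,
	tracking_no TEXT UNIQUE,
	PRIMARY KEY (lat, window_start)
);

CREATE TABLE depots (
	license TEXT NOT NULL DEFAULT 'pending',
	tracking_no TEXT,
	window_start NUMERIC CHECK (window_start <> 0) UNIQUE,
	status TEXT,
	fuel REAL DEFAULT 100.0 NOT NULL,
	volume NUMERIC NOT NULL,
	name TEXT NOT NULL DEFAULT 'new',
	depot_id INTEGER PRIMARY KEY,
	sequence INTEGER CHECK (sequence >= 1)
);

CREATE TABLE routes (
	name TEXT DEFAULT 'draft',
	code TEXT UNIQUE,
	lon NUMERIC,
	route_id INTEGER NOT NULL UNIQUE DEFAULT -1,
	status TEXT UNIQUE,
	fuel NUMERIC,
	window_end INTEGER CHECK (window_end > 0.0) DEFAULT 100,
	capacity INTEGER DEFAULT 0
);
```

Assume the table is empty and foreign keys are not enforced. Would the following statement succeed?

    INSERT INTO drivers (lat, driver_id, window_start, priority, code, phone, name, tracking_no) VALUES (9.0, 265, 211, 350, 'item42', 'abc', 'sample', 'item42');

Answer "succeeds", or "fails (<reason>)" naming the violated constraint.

fails (NOT NULL on origin)

origin is omitted from the column list and has no DEFAULT, so it would receive NULL.
But origin is declared NOT NULL.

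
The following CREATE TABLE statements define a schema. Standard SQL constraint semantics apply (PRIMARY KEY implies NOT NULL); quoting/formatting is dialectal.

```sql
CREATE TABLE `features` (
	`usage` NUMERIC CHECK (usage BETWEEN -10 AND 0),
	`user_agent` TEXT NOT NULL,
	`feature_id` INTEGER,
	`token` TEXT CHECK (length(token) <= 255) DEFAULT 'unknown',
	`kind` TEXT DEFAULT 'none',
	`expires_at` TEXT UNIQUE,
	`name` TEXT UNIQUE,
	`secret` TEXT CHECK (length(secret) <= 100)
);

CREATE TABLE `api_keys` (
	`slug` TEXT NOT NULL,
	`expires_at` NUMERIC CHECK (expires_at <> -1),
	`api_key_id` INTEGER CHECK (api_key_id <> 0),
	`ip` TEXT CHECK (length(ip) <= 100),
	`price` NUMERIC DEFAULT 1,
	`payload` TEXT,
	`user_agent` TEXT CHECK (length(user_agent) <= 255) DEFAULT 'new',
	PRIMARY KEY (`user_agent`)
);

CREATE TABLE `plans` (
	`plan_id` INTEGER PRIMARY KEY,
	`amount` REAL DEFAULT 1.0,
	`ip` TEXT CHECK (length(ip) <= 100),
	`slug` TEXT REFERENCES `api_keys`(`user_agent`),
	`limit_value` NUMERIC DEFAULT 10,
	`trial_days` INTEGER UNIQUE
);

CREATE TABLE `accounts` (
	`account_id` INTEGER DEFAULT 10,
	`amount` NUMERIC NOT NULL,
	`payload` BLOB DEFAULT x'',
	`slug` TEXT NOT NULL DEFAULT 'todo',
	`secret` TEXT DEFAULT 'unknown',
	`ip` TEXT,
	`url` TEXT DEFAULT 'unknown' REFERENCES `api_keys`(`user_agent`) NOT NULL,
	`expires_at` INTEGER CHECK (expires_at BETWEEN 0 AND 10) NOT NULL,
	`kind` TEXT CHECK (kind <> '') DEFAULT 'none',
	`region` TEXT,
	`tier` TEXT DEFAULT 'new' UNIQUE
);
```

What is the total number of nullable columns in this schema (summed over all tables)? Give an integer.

features: 7 nullable (usage, feature_id, token, kind, expires_at, name, secret — PK none and explicit NOT NULL columns excluded).
api_keys: 5 nullable (expires_at, api_key_id, ip, price, payload — PK (user_agent) and explicit NOT NULL columns excluded).
plans: 5 nullable (amount, ip, slug, limit_value, trial_days — PK (plan_id) and explicit NOT NULL columns excluded).
accounts: 7 nullable (account_id, payload, secret, ip, kind, region, tier — PK none and explicit NOT NULL columns excluded).
Total: 7 + 5 + 5 + 7 = 24.

24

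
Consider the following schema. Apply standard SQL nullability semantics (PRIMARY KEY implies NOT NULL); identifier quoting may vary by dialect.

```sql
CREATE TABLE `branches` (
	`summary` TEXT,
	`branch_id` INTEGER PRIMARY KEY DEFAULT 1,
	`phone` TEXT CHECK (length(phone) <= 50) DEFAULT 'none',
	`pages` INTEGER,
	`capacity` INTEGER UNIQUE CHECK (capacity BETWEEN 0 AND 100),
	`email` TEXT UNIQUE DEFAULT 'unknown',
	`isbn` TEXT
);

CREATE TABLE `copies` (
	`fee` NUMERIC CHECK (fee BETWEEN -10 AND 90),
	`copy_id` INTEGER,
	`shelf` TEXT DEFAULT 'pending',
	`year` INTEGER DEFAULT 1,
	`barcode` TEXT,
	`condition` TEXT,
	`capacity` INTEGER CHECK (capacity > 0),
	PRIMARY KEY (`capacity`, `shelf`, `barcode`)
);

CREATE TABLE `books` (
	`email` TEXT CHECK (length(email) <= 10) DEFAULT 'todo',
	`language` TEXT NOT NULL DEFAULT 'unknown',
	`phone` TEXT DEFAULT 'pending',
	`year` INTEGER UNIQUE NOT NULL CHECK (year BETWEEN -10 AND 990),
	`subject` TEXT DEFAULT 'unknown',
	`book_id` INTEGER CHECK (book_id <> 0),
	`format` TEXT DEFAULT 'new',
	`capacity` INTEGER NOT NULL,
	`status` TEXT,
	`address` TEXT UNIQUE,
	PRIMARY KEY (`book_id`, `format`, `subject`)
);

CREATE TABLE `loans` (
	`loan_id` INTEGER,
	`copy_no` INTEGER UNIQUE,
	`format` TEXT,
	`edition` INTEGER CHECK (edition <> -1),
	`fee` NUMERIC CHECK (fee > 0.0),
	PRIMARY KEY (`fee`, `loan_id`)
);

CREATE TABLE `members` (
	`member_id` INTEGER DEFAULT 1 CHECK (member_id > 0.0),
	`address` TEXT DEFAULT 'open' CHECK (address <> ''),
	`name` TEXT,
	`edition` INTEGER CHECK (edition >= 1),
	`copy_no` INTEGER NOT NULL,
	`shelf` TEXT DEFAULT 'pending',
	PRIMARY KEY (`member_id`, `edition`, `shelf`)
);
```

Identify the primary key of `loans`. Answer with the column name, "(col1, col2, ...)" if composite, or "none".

(fee, loan_id)

A table-level PRIMARY KEY clause names 2 columns: fee, loan_id.
This is a composite key — the combination is unique, not each column individually.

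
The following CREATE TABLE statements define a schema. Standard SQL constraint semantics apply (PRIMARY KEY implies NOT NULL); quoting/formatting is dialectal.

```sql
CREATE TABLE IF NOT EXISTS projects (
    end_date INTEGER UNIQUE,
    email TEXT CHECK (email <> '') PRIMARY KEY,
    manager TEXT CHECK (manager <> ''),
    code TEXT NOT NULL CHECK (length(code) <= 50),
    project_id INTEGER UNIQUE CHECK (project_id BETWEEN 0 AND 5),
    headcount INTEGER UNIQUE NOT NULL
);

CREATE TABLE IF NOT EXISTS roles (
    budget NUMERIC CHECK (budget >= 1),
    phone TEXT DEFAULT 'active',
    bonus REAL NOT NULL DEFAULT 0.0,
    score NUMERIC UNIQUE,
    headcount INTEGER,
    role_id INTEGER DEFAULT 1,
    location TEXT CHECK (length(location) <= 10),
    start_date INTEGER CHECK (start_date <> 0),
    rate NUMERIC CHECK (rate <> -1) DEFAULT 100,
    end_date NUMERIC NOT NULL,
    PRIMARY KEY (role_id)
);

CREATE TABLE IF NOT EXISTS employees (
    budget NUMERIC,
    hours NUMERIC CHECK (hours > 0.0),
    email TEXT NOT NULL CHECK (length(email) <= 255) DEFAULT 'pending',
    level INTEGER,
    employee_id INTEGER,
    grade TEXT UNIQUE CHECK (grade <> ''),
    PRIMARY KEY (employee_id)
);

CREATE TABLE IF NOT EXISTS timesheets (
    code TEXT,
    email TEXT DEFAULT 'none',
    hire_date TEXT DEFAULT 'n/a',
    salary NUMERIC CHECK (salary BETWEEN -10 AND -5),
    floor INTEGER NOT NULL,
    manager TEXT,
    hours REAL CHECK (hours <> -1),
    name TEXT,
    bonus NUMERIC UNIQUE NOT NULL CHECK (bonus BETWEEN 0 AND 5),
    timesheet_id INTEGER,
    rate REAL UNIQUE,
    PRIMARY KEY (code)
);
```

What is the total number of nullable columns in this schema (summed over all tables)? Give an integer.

22

projects: 3 nullable (end_date, manager, project_id — PK (email) and explicit NOT NULL columns excluded).
roles: 7 nullable (budget, phone, score, headcount, location, start_date, rate — PK (role_id) and explicit NOT NULL columns excluded).
employees: 4 nullable (budget, hours, level, grade — PK (employee_id) and explicit NOT NULL columns excluded).
timesheets: 8 nullable (email, hire_date, salary, manager, hours, name, timesheet_id, rate — PK (code) and explicit NOT NULL columns excluded).
Total: 3 + 7 + 4 + 8 = 22.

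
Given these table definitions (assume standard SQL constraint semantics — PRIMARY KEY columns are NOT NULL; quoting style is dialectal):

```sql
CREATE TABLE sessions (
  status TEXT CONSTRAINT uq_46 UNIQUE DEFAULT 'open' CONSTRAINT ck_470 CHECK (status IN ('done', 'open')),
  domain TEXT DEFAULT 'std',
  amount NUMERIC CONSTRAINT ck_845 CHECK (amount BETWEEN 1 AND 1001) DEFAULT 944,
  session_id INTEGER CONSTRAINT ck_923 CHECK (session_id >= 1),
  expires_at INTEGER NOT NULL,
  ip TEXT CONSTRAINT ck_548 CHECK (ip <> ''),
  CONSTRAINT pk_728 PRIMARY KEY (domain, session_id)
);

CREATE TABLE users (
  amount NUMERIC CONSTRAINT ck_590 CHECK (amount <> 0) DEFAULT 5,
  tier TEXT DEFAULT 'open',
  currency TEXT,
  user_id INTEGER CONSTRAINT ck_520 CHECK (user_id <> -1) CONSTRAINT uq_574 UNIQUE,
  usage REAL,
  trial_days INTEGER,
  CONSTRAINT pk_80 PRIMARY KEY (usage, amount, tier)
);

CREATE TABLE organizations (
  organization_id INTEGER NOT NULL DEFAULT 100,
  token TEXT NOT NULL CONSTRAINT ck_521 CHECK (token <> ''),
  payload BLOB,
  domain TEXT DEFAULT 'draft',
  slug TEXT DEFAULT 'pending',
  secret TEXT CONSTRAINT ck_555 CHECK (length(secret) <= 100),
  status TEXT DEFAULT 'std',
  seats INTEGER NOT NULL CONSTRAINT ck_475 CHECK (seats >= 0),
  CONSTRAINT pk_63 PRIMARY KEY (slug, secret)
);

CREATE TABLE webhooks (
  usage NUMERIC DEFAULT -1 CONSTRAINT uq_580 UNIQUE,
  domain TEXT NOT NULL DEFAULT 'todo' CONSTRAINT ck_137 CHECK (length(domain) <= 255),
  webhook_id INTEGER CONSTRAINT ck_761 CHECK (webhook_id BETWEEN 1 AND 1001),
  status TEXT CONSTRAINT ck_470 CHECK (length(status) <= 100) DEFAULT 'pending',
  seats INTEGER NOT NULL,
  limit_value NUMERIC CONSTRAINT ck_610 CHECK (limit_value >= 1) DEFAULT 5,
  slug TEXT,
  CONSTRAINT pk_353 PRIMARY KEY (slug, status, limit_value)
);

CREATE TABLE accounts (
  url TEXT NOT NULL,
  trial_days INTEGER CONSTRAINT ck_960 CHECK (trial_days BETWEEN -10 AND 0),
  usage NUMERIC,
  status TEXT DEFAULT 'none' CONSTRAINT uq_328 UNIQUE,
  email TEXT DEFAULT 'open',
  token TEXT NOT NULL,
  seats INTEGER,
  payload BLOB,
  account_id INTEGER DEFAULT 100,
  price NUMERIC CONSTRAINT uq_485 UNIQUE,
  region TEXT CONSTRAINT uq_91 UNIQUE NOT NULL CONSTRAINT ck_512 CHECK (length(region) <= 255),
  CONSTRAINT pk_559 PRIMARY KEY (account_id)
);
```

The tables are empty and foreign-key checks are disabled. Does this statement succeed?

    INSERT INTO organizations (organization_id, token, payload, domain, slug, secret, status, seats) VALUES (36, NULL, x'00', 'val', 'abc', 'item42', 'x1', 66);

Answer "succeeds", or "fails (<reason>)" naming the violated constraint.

token is explicitly set to NULL, but token is declared NOT NULL.

fails (NOT NULL on token)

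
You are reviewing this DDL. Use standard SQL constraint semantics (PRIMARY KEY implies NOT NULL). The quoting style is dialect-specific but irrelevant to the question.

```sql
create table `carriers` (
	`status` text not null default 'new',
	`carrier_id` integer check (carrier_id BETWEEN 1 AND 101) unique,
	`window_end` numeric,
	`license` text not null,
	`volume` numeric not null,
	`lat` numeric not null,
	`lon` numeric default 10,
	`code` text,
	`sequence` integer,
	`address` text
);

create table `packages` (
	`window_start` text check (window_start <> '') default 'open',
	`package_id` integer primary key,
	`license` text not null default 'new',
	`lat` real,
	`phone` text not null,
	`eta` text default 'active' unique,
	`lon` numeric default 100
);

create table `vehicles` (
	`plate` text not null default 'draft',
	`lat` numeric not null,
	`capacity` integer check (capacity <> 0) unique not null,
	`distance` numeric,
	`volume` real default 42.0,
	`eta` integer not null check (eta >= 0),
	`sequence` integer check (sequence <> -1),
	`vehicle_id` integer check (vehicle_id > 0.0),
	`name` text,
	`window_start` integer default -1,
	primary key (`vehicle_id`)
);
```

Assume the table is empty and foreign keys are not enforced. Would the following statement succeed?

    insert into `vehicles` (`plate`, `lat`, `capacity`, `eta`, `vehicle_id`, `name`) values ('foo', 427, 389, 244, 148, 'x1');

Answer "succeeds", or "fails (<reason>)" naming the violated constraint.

NOT NULL columns: capacity is supplied; eta is supplied; lat is supplied; plate is supplied; vehicle_id is supplied.
CHECK constraints: 389 satisfies (capacity <> 0); 244 satisfies (eta >= 0); 148 satisfies (vehicle_id > 0.0).
No constraint is violated.

succeeds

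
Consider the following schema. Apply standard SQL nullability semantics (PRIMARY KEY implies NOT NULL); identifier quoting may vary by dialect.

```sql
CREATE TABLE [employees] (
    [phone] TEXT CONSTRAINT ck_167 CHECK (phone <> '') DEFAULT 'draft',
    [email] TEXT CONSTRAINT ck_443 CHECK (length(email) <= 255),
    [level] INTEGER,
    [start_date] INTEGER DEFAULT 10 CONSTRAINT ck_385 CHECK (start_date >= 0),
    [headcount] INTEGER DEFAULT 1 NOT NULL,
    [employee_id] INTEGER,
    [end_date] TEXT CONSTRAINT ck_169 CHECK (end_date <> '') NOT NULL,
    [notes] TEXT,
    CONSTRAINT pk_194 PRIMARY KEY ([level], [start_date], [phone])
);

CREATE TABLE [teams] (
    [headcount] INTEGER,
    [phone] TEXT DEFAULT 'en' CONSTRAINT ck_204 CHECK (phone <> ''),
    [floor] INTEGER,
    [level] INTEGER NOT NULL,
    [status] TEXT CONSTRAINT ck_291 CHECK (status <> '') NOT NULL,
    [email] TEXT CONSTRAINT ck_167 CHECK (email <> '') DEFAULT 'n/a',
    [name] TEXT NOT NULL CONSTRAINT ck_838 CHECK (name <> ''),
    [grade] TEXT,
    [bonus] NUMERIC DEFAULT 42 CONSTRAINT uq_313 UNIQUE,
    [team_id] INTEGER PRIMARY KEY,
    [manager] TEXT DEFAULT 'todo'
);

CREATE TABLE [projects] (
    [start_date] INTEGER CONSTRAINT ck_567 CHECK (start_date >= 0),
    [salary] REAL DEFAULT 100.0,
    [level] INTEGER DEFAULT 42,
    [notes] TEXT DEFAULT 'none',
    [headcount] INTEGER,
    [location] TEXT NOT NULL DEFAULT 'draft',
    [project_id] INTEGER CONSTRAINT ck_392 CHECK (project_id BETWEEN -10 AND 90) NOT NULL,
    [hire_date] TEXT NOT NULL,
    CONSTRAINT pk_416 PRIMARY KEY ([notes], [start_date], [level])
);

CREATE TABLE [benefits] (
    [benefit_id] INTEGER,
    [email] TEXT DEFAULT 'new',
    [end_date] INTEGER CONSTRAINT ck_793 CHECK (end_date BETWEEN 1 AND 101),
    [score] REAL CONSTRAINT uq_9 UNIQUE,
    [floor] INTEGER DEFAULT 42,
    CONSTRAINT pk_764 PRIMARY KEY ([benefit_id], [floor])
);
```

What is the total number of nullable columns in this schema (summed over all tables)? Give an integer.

employees: 3 nullable (email, employee_id, notes — PK (level, start_date, phone) and explicit NOT NULL columns excluded).
teams: 7 nullable (headcount, phone, floor, email, grade, bonus, manager — PK (team_id) and explicit NOT NULL columns excluded).
projects: 2 nullable (salary, headcount — PK (notes, start_date, level) and explicit NOT NULL columns excluded).
benefits: 3 nullable (email, end_date, score — PK (benefit_id, floor) and explicit NOT NULL columns excluded).
Total: 3 + 7 + 2 + 3 = 15.

15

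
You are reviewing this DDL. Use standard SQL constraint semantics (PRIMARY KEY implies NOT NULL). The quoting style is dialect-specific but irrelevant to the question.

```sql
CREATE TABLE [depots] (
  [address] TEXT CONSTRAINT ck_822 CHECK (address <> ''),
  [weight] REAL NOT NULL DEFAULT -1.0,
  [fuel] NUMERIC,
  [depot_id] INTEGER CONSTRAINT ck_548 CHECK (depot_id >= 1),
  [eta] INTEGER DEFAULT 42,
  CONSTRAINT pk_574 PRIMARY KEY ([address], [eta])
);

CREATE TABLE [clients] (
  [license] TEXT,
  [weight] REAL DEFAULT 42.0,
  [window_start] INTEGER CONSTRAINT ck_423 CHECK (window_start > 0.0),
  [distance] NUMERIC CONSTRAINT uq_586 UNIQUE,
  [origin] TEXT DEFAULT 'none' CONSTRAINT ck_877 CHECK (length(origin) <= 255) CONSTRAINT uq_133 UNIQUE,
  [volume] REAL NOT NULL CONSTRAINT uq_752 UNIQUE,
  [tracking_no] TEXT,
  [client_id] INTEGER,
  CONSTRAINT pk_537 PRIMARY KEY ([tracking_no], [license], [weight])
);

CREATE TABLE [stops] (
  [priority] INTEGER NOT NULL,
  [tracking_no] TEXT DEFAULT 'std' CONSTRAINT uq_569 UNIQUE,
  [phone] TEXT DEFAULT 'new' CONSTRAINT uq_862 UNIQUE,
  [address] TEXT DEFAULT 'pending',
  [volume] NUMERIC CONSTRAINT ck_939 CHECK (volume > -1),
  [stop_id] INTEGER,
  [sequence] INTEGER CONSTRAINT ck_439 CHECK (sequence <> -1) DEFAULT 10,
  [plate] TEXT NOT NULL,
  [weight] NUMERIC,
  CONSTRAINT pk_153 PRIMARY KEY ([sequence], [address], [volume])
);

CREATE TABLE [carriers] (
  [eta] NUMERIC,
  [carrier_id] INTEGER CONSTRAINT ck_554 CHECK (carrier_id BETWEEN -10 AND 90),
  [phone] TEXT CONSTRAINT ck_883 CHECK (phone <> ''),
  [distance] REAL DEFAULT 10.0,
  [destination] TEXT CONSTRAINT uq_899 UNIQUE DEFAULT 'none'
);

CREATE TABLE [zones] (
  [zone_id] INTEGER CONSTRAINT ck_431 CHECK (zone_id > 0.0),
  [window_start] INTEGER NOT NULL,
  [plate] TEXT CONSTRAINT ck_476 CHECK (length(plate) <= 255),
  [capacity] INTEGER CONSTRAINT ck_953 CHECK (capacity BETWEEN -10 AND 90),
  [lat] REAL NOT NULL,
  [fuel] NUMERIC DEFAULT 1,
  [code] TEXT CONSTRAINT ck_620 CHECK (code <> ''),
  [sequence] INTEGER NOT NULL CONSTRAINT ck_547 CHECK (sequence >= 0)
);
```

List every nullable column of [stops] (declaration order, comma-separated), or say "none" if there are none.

- priority: declared NOT NULL → not nullable.
- tracking_no: UNIQUE does not imply NOT NULL → nullable.
- phone: UNIQUE does not imply NOT NULL → nullable.
- address: part of the PRIMARY KEY, which implies NOT NULL → not nullable.
- volume: part of the PRIMARY KEY, which implies NOT NULL → not nullable.
- stop_id: no NOT NULL constraint applies → nullable.
- sequence: part of the PRIMARY KEY, which implies NOT NULL → not nullable.
- plate: declared NOT NULL → not nullable.
- weight: no NOT NULL constraint applies → nullable.

tracking_no, phone, stop_id, weight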